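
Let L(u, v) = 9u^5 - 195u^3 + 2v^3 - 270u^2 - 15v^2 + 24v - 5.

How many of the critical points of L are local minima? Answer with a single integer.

L separates as a function of u plus a function of v, so ∇L=0 decouples.
∂L/∂u = 45u(u - 4)(u + 1)(u + 3) = 0 at u ∈ {-3, -1, 0, 4}; ∂L/∂v = 6(v - 4)(v - 1) = 0 at v ∈ {1, 4}.
The Hessian is diagonal: diag(L_uu, L_vv). Second derivatives: L_uu(-3)=-1890, L_uu(-1)=450, L_uu(0)=-540, L_uu(4)=6300; L_vv(1)=-18, L_vv(4)=18.
Local minima occur where both diagonal entries positive: (-1, 4), (4, 4). Count: 2.

2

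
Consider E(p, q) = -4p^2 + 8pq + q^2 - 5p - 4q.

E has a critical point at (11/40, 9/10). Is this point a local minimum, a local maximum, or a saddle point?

The Hessian of E is constant: H = [[-8, 8], [8, 2]].
det(H) = (-8)·2 − 8² = -80.
Since det(H) < 0, H is indefinite and the critical point is a saddle point.

saddle point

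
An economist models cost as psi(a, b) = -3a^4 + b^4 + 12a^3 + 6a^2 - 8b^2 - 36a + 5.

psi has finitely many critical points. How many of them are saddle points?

psi separates as a function of a plus a function of b, so ∇psi=0 decouples.
∂psi/∂a = -12(a - 3)(a - 1)(a + 1) = 0 at a ∈ {-1, 1, 3}; ∂psi/∂b = 4b(b - 2)(b + 2) = 0 at b ∈ {-2, 0, 2}.
The Hessian is diagonal: diag(psi_aa, psi_bb). Second derivatives: psi_aa(-1)=-96, psi_aa(1)=48, psi_aa(3)=-96; psi_bb(-2)=32, psi_bb(0)=-16, psi_bb(2)=32.
Saddle points occur where the two diagonal entries have opposite signs: (-1, -2), (-1, 2), (1, 0), (3, -2), (3, 2). Count: 5.

5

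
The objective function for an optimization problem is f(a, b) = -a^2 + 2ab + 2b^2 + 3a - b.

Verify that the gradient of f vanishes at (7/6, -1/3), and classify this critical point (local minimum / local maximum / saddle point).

∇f = (-2a + 2b + 3, 2a + 4b - 1); substituting (7/6, -1/3) gives ∇f = (0, 0), so (7/6, -1/3) is indeed a critical point.
The Hessian of f is constant: H = [[-2, 2], [2, 4]].
det(H) = (-2)·4 − 2² = -12.
Since det(H) < 0, H is indefinite and the critical point is a saddle point.

saddle point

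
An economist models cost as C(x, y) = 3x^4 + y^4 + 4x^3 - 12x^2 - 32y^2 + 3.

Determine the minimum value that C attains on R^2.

-285

C(x,y) separates as P(x) + Q(y) + 3, so its minimum is min P + min Q + 3.
P'(x) = 12x(x - 1)(x + 2) vanishes at x ∈ {-2, 0, 1}; Q'(y) = 4y(y - 4)(y + 4) vanishes at y ∈ {-4, 0, 4}.
Local minima of P (where P''>0): P(-2)=-32, P(1)=-5. Local minima of Q: Q(-4)=-256, Q(4)=-256.
So the global minimum of C is P(-2) + Q(-4) + 3 = -32 − 256 + 3 = -285, attained at (-2, -4).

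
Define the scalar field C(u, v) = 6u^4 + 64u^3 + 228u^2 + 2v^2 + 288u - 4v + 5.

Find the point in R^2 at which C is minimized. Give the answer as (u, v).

C(u,v) separates as P(u) + Q(v) + 5, so its minimum is min P + min Q + 5.
P'(u) = 24(u + 1)(u + 3)(u + 4) vanishes at u ∈ {-4, -3, -1}; Q'(v) = 4v - 4 vanishes at v ∈ {1}.
Local minima of P (where P''>0): P(-4)=-64, P(-1)=-118. Local minima of Q: Q(1)=-2.
So the global minimum of C is P(-1) + Q(1) + 5 = -118 − 2 + 5 = -115, attained at (-1, 1).

(-1, 1)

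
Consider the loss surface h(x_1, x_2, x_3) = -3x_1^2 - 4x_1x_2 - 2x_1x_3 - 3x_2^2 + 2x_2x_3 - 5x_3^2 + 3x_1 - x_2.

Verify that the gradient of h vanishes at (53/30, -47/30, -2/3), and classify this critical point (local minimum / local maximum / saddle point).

∇h = (-6x_1 - 4x_2 - 2x_3 + 3, -4x_1 - 6x_2 + 2x_3 - 1, -2x_1 + 2x_2 - 10x_3); substituting (53/30, -47/30, -2/3) gives ∇h = (0, 0, 0), so (53/30, -47/30, -2/3) is indeed a critical point.
The Hessian is constant: H = [[-6, -4, -2], [-4, -6, 2], [-2, 2, -10]].
Leading principal minors: Δ₁ = -6, Δ₂ = 20, Δ₃ = -120.
The minors alternate sign starting negative (−, +, −), so H is negative definite: a local maximum.

local maximum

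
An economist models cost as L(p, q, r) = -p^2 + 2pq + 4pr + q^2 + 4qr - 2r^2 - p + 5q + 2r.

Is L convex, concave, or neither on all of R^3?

L is quadratic, so its Hessian is the constant matrix H = [[-2, 2, 4], [2, 2, 4], [4, 4, -4]].
Leading principal minors: -2, -8, 96.
Neither pattern holds ⇒ H is indefinite ⇒ neither convex nor concave.

neither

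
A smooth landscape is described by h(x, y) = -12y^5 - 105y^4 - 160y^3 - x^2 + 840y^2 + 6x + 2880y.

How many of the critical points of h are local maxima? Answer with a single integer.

2

h separates as a function of x plus a function of y, so ∇h=0 decouples.
∂h/∂x = -2(x - 3) = 0 at x ∈ {3}; ∂h/∂y = -60(y - 2)(y + 2)(y + 3)(y + 4) = 0 at y ∈ {-4, -3, -2, 2}.
The Hessian is diagonal: diag(h_xx, h_yy). Second derivatives: h_xx(3)=-2; h_yy(-4)=720, h_yy(-3)=-300, h_yy(-2)=480, h_yy(2)=-7200.
Local maxima occur where both diagonal entries negative: (3, -3), (3, 2). Count: 2.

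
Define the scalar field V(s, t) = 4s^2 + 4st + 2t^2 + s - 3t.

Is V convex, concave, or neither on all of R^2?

V is quadratic, so its Hessian is the constant matrix H = [[8, 4], [4, 4]].
det(H) = 16, tr(H) = 12.
det(H) > 0 and tr(H) > 0, so H is positive definite everywhere: convex.

convex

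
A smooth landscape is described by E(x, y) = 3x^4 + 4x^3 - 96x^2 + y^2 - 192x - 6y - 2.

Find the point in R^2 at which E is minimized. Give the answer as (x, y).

E(x,y) separates as P(x) + Q(y) − 2, so its minimum is min P + min Q − 2.
P'(x) = 12(x - 4)(x + 1)(x + 4) vanishes at x ∈ {-4, -1, 4}; Q'(y) = 2y - 6 vanishes at y ∈ {3}.
Local minima of P (where P''>0): P(-4)=-256, P(4)=-1280. Local minima of Q: Q(3)=-9.
So the global minimum of E is P(4) + Q(3) − 2 = -1280 − 9 − 2 = -1291, attained at (4, 3).

(4, 3)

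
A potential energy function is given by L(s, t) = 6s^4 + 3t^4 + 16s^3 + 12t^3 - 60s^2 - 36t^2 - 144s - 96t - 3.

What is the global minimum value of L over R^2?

L(s,t) separates as P(s) + Q(t) − 3, so its minimum is min P + min Q − 3.
P'(s) = 24(s - 2)(s + 1)(s + 3) vanishes at s ∈ {-3, -1, 2}; Q'(t) = 12(t - 2)(t + 1)(t + 4) vanishes at t ∈ {-4, -1, 2}.
Local minima of P (where P''>0): P(-3)=-54, P(2)=-304. Local minima of Q: Q(-4)=-192, Q(2)=-192.
So the global minimum of L is P(2) + Q(-4) − 3 = -304 − 192 − 3 = -499, attained at (2, -4).

-499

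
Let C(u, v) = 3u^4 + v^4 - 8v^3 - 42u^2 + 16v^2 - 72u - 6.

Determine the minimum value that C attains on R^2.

C(u,v) separates as P(u) + Q(v) − 6, so its minimum is min P + min Q − 6.
P'(u) = 12(u - 3)(u + 1)(u + 2) vanishes at u ∈ {-2, -1, 3}; Q'(v) = 4v(v - 4)(v - 2) vanishes at v ∈ {0, 2, 4}.
Local minima of P (where P''>0): P(-2)=24, P(3)=-351. Local minima of Q: Q(0)=0, Q(4)=0.
So the global minimum of C is P(3) + Q(0) − 6 = -351 + 0 − 6 = -357, attained at (3, 0).

-357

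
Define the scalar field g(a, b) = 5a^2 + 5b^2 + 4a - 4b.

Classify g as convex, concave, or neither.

convex

g is quadratic, so its Hessian is the constant matrix H = [[10, 0], [0, 10]].
det(H) = 100, tr(H) = 20.
det(H) > 0 and tr(H) > 0, so H is positive definite everywhere: convex.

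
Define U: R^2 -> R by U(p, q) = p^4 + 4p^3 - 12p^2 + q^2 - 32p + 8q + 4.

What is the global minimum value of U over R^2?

U(p,q) separates as A(p) + B(q) + 4, so its minimum is min A + min B + 4.
A'(p) = 4(p - 2)(p + 1)(p + 4) vanishes at p ∈ {-4, -1, 2}; B'(q) = 2q + 8 vanishes at q ∈ {-4}.
Local minima of A (where A''>0): A(-4)=-64, A(2)=-64. Local minima of B: B(-4)=-16.
So the global minimum of U is A(-4) + B(-4) + 4 = -64 − 16 + 4 = -76, attained at (-4, -4).

-76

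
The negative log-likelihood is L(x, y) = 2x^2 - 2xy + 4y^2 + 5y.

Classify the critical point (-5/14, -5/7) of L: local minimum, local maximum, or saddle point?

local minimum

The Hessian of L is constant: H = [[4, -2], [-2, 8]].
det(H) = 4·8 − (-2)² = 28.
det(H) > 0 and tr(H) = 12 > 0, so H is positive definite and the point is a local minimum.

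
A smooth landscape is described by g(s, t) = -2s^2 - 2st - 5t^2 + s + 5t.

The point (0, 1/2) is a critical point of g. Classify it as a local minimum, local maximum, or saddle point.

The Hessian of g is constant: H = [[-4, -2], [-2, -10]].
det(H) = (-4)·(-10) − (-2)² = 36.
det(H) > 0 and tr(H) = -14 < 0, so H is negative definite and the point is a local maximum.

local maximum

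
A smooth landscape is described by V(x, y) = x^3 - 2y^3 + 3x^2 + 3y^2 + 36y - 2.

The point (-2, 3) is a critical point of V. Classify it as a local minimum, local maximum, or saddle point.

local maximum

The mixed partial ∂²V/∂x∂y is 0, so the Hessian at any point is diag(V_xx, V_yy) = diag(6(x + 1), 6(-2y + 1)).
At (-2, 3): H = diag(-6, -30).
Both eigenvalues are negative, so H is negative definite: a local maximum.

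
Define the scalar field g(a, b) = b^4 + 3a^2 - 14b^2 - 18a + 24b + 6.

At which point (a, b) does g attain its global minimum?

(3, -3)

g(a,b) separates as P(a) + Q(b) + 6, so its minimum is min P + min Q + 6.
P'(a) = 6a - 18 vanishes at a ∈ {3}; Q'(b) = 4(b - 2)(b - 1)(b + 3) vanishes at b ∈ {-3, 1, 2}.
Local minima of P (where P''>0): P(3)=-27. Local minima of Q: Q(-3)=-117, Q(2)=8.
So the global minimum of g is P(3) + Q(-3) + 6 = -27 − 117 + 6 = -138, attained at (3, -3).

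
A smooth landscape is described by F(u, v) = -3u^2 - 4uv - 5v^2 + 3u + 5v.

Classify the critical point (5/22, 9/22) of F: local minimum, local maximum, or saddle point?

The Hessian of F is constant: H = [[-6, -4], [-4, -10]].
det(H) = (-6)·(-10) − (-4)² = 44.
det(H) > 0 and tr(H) = -16 < 0, so H is negative definite and the point is a local maximum.

local maximum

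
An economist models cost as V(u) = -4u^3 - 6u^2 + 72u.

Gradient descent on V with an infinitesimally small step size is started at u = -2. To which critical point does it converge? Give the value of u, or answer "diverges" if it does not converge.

-3

V'(u) = -12(u - 2)(u + 3), so V'(-2) = 48.
Gradient descent moves in the -V' direction, i.e. u is decreasing.
The nearest critical point in that direction is u = -3, where V'' = 60 > 0 (a local minimum). The iterate converges there.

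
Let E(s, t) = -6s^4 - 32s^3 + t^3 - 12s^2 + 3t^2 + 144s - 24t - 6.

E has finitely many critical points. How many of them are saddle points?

3

E separates as a function of s plus a function of t, so ∇E=0 decouples.
∂E/∂s = -24(s - 1)(s + 2)(s + 3) = 0 at s ∈ {-3, -2, 1}; ∂E/∂t = 3(t - 2)(t + 4) = 0 at t ∈ {-4, 2}.
The Hessian is diagonal: diag(E_ss, E_tt). Second derivatives: E_ss(-3)=-96, E_ss(-2)=72, E_ss(1)=-288; E_tt(-4)=-18, E_tt(2)=18.
Saddle points occur where the two diagonal entries have opposite signs: (-3, 2), (-2, -4), (1, 2). Count: 3.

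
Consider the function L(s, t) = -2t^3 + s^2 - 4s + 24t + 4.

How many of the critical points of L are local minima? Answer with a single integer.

1

L separates as a function of s plus a function of t, so ∇L=0 decouples.
∂L/∂s = 2(s - 2) = 0 at s ∈ {2}; ∂L/∂t = -6(t - 2)(t + 2) = 0 at t ∈ {-2, 2}.
The Hessian is diagonal: diag(L_ss, L_tt). Second derivatives: L_ss(2)=2; L_tt(-2)=24, L_tt(2)=-24.
Local minima occur where both diagonal entries positive: (2, -2). Count: 1.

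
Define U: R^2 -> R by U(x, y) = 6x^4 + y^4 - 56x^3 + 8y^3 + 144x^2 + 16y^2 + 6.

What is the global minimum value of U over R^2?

6

U(x,y) separates as P(x) + Q(y) + 6, so its minimum is min P + min Q + 6.
P'(x) = 24x(x - 4)(x - 3) vanishes at x ∈ {0, 3, 4}; Q'(y) = 4y(y + 2)(y + 4) vanishes at y ∈ {-4, -2, 0}.
Local minima of P (where P''>0): P(0)=0, P(4)=256. Local minima of Q: Q(-4)=0, Q(0)=0.
So the global minimum of U is P(0) + Q(-4) + 6 = 0 + 0 + 6 = 6, attained at (0, -4).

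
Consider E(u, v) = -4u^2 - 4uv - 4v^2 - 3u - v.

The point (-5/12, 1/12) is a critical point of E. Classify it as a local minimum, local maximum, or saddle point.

local maximum

The Hessian of E is constant: H = [[-8, -4], [-4, -8]].
det(H) = (-8)·(-8) − (-4)² = 48.
det(H) > 0 and tr(H) = -16 < 0, so H is negative definite and the point is a local maximum.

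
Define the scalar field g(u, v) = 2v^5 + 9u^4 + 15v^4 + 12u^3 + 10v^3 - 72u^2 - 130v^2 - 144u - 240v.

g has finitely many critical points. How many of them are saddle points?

6

g separates as a function of u plus a function of v, so ∇g=0 decouples.
∂g/∂u = 36(u - 2)(u + 1)(u + 2) = 0 at u ∈ {-2, -1, 2}; ∂g/∂v = 10(v - 2)(v + 1)(v + 3)(v + 4) = 0 at v ∈ {-4, -3, -1, 2}.
The Hessian is diagonal: diag(g_uu, g_vv). Second derivatives: g_uu(-2)=144, g_uu(-1)=-108, g_uu(2)=432; g_vv(-4)=-180, g_vv(-3)=100, g_vv(-1)=-180, g_vv(2)=900.
Saddle points occur where the two diagonal entries have opposite signs: (-2, -4), (-2, -1), (-1, -3), (-1, 2), (2, -4), (2, -1). Count: 6.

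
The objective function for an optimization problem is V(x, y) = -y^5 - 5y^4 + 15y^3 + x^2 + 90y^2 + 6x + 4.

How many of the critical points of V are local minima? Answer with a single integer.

2

V separates as a function of x plus a function of y, so ∇V=0 decouples.
∂V/∂x = 2(x + 3) = 0 at x ∈ {-3}; ∂V/∂y = -5y(y - 3)(y + 3)(y + 4) = 0 at y ∈ {-4, -3, 0, 3}.
The Hessian is diagonal: diag(V_xx, V_yy). Second derivatives: V_xx(-3)=2; V_yy(-4)=140, V_yy(-3)=-90, V_yy(0)=180, V_yy(3)=-630.
Local minima occur where both diagonal entries positive: (-3, -4), (-3, 0). Count: 2.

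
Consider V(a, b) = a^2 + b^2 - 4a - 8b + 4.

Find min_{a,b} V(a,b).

-16

V(a,b) separates as P(a) + Q(b) + 4, so its minimum is min P + min Q + 4.
P'(a) = 2a - 4 vanishes at a ∈ {2}; Q'(b) = 2b - 8 vanishes at b ∈ {4}.
Local minima of P (where P''>0): P(2)=-4. Local minima of Q: Q(4)=-16.
So the global minimum of V is P(2) + Q(4) + 4 = -4 − 16 + 4 = -16, attained at (2, 4).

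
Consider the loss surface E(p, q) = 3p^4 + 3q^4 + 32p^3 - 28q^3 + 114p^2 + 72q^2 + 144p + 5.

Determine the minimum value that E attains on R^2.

E(p,q) separates as A(p) + B(q) + 5, so its minimum is min A + min B + 5.
A'(p) = 12(p + 1)(p + 3)(p + 4) vanishes at p ∈ {-4, -3, -1}; B'(q) = 12q(q - 4)(q - 3) vanishes at q ∈ {0, 3, 4}.
Local minima of A (where A''>0): A(-4)=-32, A(-1)=-59. Local minima of B: B(0)=0, B(4)=128.
So the global minimum of E is A(-1) + B(0) + 5 = -59 + 0 + 5 = -54, attained at (-1, 0).

-54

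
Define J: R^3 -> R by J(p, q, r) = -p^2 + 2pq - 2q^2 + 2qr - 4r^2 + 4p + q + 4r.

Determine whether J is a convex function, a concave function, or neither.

concave

J is quadratic, so its Hessian is the constant matrix H = [[-2, 2, 0], [2, -4, 2], [0, 2, -8]].
Leading principal minors: -2, 4, -24.
Signs alternate −, +, − ⇒ H ≺ 0 ⇒ concave.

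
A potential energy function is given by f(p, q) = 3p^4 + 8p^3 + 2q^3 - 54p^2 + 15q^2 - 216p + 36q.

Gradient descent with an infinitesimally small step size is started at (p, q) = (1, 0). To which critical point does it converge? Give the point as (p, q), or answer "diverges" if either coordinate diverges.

(3, -2)

f is separable, so gradient descent decouples: p follows -∂f/∂p, q follows -∂f/∂q.
∂f/∂p = 12(p - 3)(p + 2)(p + 3); at p=1 this is -288, so p increases.
∂f/∂q = 6(q + 2)(q + 3); at q=0 this is 36, so q decreases.
p converges to its nearest critical value 3 (a local min of the p-part); q converges to -2. The iterate converges to (3, -2).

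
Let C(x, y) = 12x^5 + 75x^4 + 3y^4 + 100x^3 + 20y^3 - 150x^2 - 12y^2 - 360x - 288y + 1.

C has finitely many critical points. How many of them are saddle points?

C separates as a function of x plus a function of y, so ∇C=0 decouples.
∂C/∂x = 60(x - 1)(x + 1)(x + 2)(x + 3) = 0 at x ∈ {-3, -2, -1, 1}; ∂C/∂y = 12(y - 2)(y + 3)(y + 4) = 0 at y ∈ {-4, -3, 2}.
The Hessian is diagonal: diag(C_xx, C_yy). Second derivatives: C_xx(-3)=-480, C_xx(-2)=180, C_xx(-1)=-240, C_xx(1)=1440; C_yy(-4)=72, C_yy(-3)=-60, C_yy(2)=360.
Saddle points occur where the two diagonal entries have opposite signs: (-3, -4), (-3, 2), (-2, -3), (-1, -4), (-1, 2), (1, -3). Count: 6.

6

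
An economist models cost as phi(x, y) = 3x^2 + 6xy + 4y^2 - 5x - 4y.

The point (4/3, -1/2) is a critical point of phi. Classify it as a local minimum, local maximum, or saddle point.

The Hessian of phi is constant: H = [[6, 6], [6, 8]].
det(H) = 6·8 − 6² = 12.
det(H) > 0 and tr(H) = 14 > 0, so H is positive definite and the point is a local minimum.

local minimum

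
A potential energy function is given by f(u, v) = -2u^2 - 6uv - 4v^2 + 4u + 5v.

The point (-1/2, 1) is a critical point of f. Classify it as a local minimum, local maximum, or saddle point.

The Hessian of f is constant: H = [[-4, -6], [-6, -8]].
det(H) = (-4)·(-8) − (-6)² = -4.
Since det(H) < 0, H is indefinite and the critical point is a saddle point.

saddle point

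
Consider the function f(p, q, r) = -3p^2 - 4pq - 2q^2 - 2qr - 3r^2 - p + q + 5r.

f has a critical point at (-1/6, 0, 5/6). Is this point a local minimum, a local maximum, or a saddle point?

local maximum

The Hessian is constant: H = [[-6, -4, 0], [-4, -4, -2], [0, -2, -6]].
Leading principal minors: Δ₁ = -6, Δ₂ = 8, Δ₃ = -24.
The minors alternate sign starting negative (−, +, −), so H is negative definite: a local maximum.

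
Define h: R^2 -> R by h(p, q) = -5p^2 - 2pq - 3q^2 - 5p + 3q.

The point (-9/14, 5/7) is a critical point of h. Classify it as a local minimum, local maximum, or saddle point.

local maximum

The Hessian of h is constant: H = [[-10, -2], [-2, -6]].
det(H) = (-10)·(-6) − (-2)² = 56.
det(H) > 0 and tr(H) = -16 < 0, so H is negative definite and the point is a local maximum.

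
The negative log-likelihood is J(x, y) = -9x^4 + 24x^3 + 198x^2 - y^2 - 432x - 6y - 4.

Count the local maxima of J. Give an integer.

J separates as a function of x plus a function of y, so ∇J=0 decouples.
∂J/∂x = -36(x - 4)(x - 1)(x + 3) = 0 at x ∈ {-3, 1, 4}; ∂J/∂y = -2(y + 3) = 0 at y ∈ {-3}.
The Hessian is diagonal: diag(J_xx, J_yy). Second derivatives: J_xx(-3)=-1008, J_xx(1)=432, J_xx(4)=-756; J_yy(-3)=-2.
Local maxima occur where both diagonal entries negative: (-3, -3), (4, -3). Count: 2.

2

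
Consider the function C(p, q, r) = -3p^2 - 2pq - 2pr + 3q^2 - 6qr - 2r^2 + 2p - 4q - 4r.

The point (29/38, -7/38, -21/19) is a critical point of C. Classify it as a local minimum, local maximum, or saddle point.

The Hessian is constant: H = [[-6, -2, -2], [-2, 6, -6], [-2, -6, -4]].
Leading principal minors: Δ₁ = -6, Δ₂ = -40, Δ₃ = 304.
The minors fit neither the all-positive nor the alternating-sign pattern, so H is indefinite: a saddle point.

saddle point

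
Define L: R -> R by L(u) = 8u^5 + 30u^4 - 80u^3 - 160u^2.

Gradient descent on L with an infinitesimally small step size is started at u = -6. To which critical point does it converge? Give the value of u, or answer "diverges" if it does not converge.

diverges

L'(u) = 40u(u - 2)(u + 1)(u + 4), so L'(-6) = 19200.
Gradient descent moves in the -L' direction, i.e. u is decreasing.
There is no critical point below u=-6, and L' keeps the same sign, so the iterate runs off to −∞.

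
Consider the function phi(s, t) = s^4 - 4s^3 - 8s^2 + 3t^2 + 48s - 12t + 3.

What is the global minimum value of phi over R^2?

-89

phi(s,t) separates as P(s) + Q(t) + 3, so its minimum is min P + min Q + 3.
P'(s) = 4(s - 3)(s - 2)(s + 2) vanishes at s ∈ {-2, 2, 3}; Q'(t) = 6(t - 2) vanishes at t ∈ {2}.
Local minima of P (where P''>0): P(-2)=-80, P(3)=45. Local minima of Q: Q(2)=-12.
So the global minimum of phi is P(-2) + Q(2) + 3 = -80 − 12 + 3 = -89, attained at (-2, 2).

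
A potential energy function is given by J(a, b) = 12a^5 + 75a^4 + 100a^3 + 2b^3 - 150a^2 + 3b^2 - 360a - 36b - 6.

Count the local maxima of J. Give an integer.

J separates as a function of a plus a function of b, so ∇J=0 decouples.
∂J/∂a = 60(a - 1)(a + 1)(a + 2)(a + 3) = 0 at a ∈ {-3, -2, -1, 1}; ∂J/∂b = 6(b - 2)(b + 3) = 0 at b ∈ {-3, 2}.
The Hessian is diagonal: diag(J_aa, J_bb). Second derivatives: J_aa(-3)=-480, J_aa(-2)=180, J_aa(-1)=-240, J_aa(1)=1440; J_bb(-3)=-30, J_bb(2)=30.
Local maxima occur where both diagonal entries negative: (-3, -3), (-1, -3). Count: 2.

2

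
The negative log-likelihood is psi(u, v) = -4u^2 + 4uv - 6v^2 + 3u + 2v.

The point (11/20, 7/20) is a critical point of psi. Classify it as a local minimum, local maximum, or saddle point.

The Hessian of psi is constant: H = [[-8, 4], [4, -12]].
det(H) = (-8)·(-12) − 4² = 80.
det(H) > 0 and tr(H) = -20 < 0, so H is negative definite and the point is a local maximum.

local maximum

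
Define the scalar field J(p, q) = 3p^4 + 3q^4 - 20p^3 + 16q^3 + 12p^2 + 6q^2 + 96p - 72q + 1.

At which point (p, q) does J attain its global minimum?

J(p,q) separates as A(p) + B(q) + 1, so its minimum is min A + min B + 1.
A'(p) = 12(p - 4)(p - 2)(p + 1) vanishes at p ∈ {-1, 2, 4}; B'(q) = 12(q - 1)(q + 2)(q + 3) vanishes at q ∈ {-3, -2, 1}.
Local minima of A (where A''>0): A(-1)=-61, A(4)=64. Local minima of B: B(-3)=81, B(1)=-47.
So the global minimum of J is A(-1) + B(1) + 1 = -61 − 47 + 1 = -107, attained at (-1, 1).

(-1, 1)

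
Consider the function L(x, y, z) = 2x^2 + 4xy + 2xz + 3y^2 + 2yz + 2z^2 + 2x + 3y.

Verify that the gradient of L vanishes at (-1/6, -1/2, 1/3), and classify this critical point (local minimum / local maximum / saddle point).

local minimum

∇L = (4x + 4y + 2z + 2, 4x + 6y + 2z + 3, 2x + 2y + 4z); substituting (-1/6, -1/2, 1/3) gives ∇L = (0, 0, 0), so (-1/6, -1/2, 1/3) is indeed a critical point.
The Hessian is constant: H = [[4, 4, 2], [4, 6, 2], [2, 2, 4]].
Leading principal minors: Δ₁ = 4, Δ₂ = 8, Δ₃ = 24.
All leading minors are positive, so H is positive definite: a local minimum.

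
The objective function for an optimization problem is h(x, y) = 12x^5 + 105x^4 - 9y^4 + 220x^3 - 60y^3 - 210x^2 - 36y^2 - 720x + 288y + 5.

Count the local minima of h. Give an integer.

h separates as a function of x plus a function of y, so ∇h=0 decouples.
∂h/∂x = 60(x - 1)(x + 1)(x + 3)(x + 4) = 0 at x ∈ {-4, -3, -1, 1}; ∂h/∂y = -36(y - 1)(y + 2)(y + 4) = 0 at y ∈ {-4, -2, 1}.
The Hessian is diagonal: diag(h_xx, h_yy). Second derivatives: h_xx(-4)=-900, h_xx(-3)=480, h_xx(-1)=-720, h_xx(1)=2400; h_yy(-4)=-360, h_yy(-2)=216, h_yy(1)=-540.
Local minima occur where both diagonal entries positive: (-3, -2), (1, -2). Count: 2.

2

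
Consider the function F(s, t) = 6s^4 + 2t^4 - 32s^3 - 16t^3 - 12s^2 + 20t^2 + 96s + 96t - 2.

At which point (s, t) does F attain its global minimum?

F(s,t) separates as P(s) + Q(t) − 2, so its minimum is min P + min Q − 2.
P'(s) = 24(s - 4)(s - 1)(s + 1) vanishes at s ∈ {-1, 1, 4}; Q'(t) = 8(t - 4)(t - 3)(t + 1) vanishes at t ∈ {-1, 3, 4}.
Local minima of P (where P''>0): P(-1)=-70, P(4)=-320. Local minima of Q: Q(-1)=-58, Q(4)=192.
So the global minimum of F is P(4) + Q(-1) − 2 = -320 − 58 − 2 = -380, attained at (4, -1).

(4, -1)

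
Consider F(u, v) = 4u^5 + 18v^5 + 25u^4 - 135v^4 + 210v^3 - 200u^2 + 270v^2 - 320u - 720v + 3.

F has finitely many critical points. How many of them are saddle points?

F separates as a function of u plus a function of v, so ∇F=0 decouples.
∂F/∂u = 20(u - 2)(u + 1)(u + 2)(u + 4) = 0 at u ∈ {-4, -2, -1, 2}; ∂F/∂v = 90(v - 4)(v - 2)(v - 1)(v + 1) = 0 at v ∈ {-1, 1, 2, 4}.
The Hessian is diagonal: diag(F_uu, F_vv). Second derivatives: F_uu(-4)=-720, F_uu(-2)=160, F_uu(-1)=-180, F_uu(2)=1440; F_vv(-1)=-2700, F_vv(1)=540, F_vv(2)=-540, F_vv(4)=2700.
Saddle points occur where the two diagonal entries have opposite signs: (-4, 1), (-4, 4), (-2, -1), (-2, 2), (-1, 1), (-1, 4), (2, -1), (2, 2). Count: 8.

8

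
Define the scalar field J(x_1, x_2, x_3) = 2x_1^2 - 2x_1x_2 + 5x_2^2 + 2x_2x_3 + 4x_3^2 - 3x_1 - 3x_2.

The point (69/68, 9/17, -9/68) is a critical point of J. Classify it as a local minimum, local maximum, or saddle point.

The Hessian is constant: H = [[4, -2, 0], [-2, 10, 2], [0, 2, 8]].
Leading principal minors: Δ₁ = 4, Δ₂ = 36, Δ₃ = 272.
All leading minors are positive, so H is positive definite: a local minimum.

local minimum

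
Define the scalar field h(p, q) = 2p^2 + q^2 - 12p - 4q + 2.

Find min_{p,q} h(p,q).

h(p,q) separates as A(p) + B(q) + 2, so its minimum is min A + min B + 2.
A'(p) = 4p - 12 vanishes at p ∈ {3}; B'(q) = 2q - 4 vanishes at q ∈ {2}.
Local minima of A (where A''>0): A(3)=-18. Local minima of B: B(2)=-4.
So the global minimum of h is A(3) + B(2) + 2 = -18 − 4 + 2 = -20, attained at (3, 2).

-20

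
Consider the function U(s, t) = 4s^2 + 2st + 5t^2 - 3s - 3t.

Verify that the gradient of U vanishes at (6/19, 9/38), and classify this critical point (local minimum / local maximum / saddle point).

∇U = (8s + 2t - 3, 2s + 10t - 3); substituting (6/19, 9/38) gives ∇U = (0, 0), so (6/19, 9/38) is indeed a critical point.
The Hessian of U is constant: H = [[8, 2], [2, 10]].
det(H) = 8·10 − 2² = 76.
det(H) > 0 and tr(H) = 18 > 0, so H is positive definite and the point is a local minimum.

local minimum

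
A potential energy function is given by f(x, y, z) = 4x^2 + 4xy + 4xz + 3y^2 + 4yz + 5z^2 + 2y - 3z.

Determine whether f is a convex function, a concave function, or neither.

f is quadratic, so its Hessian is the constant matrix H = [[8, 4, 4], [4, 6, 4], [4, 4, 10]].
Leading principal minors: 8, 32, 224.
All positive ⇒ H ≻ 0 ⇒ convex.

convex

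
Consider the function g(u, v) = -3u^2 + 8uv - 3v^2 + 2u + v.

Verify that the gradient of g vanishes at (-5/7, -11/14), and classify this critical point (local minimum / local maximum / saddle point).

∇g = (-6u + 8v + 2, 8u - 6v + 1); substituting (-5/7, -11/14) gives ∇g = (0, 0), so (-5/7, -11/14) is indeed a critical point.
The Hessian of g is constant: H = [[-6, 8], [8, -6]].
det(H) = (-6)·(-6) − 8² = -28.
Since det(H) < 0, H is indefinite and the critical point is a saddle point.

saddle point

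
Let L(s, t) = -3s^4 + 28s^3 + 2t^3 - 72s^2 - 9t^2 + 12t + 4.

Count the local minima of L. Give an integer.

1

L separates as a function of s plus a function of t, so ∇L=0 decouples.
∂L/∂s = -12s(s - 4)(s - 3) = 0 at s ∈ {0, 3, 4}; ∂L/∂t = 6(t - 2)(t - 1) = 0 at t ∈ {1, 2}.
The Hessian is diagonal: diag(L_ss, L_tt). Second derivatives: L_ss(0)=-144, L_ss(3)=36, L_ss(4)=-48; L_tt(1)=-6, L_tt(2)=6.
Local minima occur where both diagonal entries positive: (3, 2). Count: 1.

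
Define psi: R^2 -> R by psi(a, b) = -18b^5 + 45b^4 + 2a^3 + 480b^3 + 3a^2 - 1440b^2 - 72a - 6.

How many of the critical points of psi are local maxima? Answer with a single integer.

psi separates as a function of a plus a function of b, so ∇psi=0 decouples.
∂psi/∂a = 6(a - 3)(a + 4) = 0 at a ∈ {-4, 3}; ∂psi/∂b = -90b(b - 4)(b - 2)(b + 4) = 0 at b ∈ {-4, 0, 2, 4}.
The Hessian is diagonal: diag(psi_aa, psi_bb). Second derivatives: psi_aa(-4)=-42, psi_aa(3)=42; psi_bb(-4)=17280, psi_bb(0)=-2880, psi_bb(2)=2160, psi_bb(4)=-5760.
Local maxima occur where both diagonal entries negative: (-4, 0), (-4, 4). Count: 2.

2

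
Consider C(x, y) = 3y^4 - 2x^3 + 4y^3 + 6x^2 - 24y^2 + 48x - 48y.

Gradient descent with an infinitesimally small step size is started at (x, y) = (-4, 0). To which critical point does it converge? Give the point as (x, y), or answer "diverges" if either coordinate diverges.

C is separable, so gradient descent decouples: x follows -∂C/∂x, y follows -∂C/∂y.
∂C/∂x = -6(x - 4)(x + 2); at x=-4 this is -96, so x increases.
∂C/∂y = 12(y - 2)(y + 1)(y + 2); at y=0 this is -48, so y increases.
x converges to its nearest critical value -2 (a local min of the x-part); y converges to 2. The iterate converges to (-2, 2).

(-2, 2)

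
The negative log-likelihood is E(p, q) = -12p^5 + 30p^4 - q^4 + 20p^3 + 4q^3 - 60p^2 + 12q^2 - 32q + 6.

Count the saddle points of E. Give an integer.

6

E separates as a function of p plus a function of q, so ∇E=0 decouples.
∂E/∂p = -60p(p - 2)(p - 1)(p + 1) = 0 at p ∈ {-1, 0, 1, 2}; ∂E/∂q = -4(q - 4)(q - 1)(q + 2) = 0 at q ∈ {-2, 1, 4}.
The Hessian is diagonal: diag(E_pp, E_qq). Second derivatives: E_pp(-1)=360, E_pp(0)=-120, E_pp(1)=120, E_pp(2)=-360; E_qq(-2)=-72, E_qq(1)=36, E_qq(4)=-72.
Saddle points occur where the two diagonal entries have opposite signs: (-1, -2), (-1, 4), (0, 1), (1, -2), (1, 4), (2, 1). Count: 6.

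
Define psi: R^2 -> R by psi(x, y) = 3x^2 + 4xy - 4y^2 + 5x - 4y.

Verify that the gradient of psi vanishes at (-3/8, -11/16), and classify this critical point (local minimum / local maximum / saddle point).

∇psi = (6x + 4y + 5, 4x - 8y - 4); substituting (-3/8, -11/16) gives ∇psi = (0, 0), so (-3/8, -11/16) is indeed a critical point.
The Hessian of psi is constant: H = [[6, 4], [4, -8]].
det(H) = 6·(-8) − 4² = -64.
Since det(H) < 0, H is indefinite and the critical point is a saddle point.

saddle point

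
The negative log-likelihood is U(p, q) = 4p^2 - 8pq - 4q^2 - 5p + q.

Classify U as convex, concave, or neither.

U is quadratic, so its Hessian is the constant matrix H = [[8, -8], [-8, -8]].
det(H) = -128, tr(H) = 0.
det(H) < 0, so H is indefinite: neither convex nor concave.

neither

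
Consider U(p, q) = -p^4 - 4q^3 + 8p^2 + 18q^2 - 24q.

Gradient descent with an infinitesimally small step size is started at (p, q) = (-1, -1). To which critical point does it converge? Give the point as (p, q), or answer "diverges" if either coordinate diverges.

(0, 1)

U is separable, so gradient descent decouples: p follows -∂U/∂p, q follows -∂U/∂q.
∂U/∂p = -4p(p - 2)(p + 2); at p=-1 this is -12, so p increases.
∂U/∂q = -12(q - 2)(q - 1); at q=-1 this is -72, so q increases.
p converges to its nearest critical value 0 (a local min of the p-part); q converges to 1. The iterate converges to (0, 1).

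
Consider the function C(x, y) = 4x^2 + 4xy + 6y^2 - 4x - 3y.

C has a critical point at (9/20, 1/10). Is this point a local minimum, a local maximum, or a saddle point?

The Hessian of C is constant: H = [[8, 4], [4, 12]].
det(H) = 8·12 − 4² = 80.
det(H) > 0 and tr(H) = 20 > 0, so H is positive definite and the point is a local minimum.

local minimum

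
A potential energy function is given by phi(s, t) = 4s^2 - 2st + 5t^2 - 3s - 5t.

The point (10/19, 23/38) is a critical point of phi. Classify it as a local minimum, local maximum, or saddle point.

local minimum

The Hessian of phi is constant: H = [[8, -2], [-2, 10]].
det(H) = 8·10 − (-2)² = 76.
det(H) > 0 and tr(H) = 18 > 0, so H is positive definite and the point is a local minimum.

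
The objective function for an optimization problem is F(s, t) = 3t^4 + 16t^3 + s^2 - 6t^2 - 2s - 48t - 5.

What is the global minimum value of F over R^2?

F(s,t) separates as P(s) + Q(t) − 5, so its minimum is min P + min Q − 5.
P'(s) = 2s - 2 vanishes at s ∈ {1}; Q'(t) = 12(t - 1)(t + 1)(t + 4) vanishes at t ∈ {-4, -1, 1}.
Local minima of P (where P''>0): P(1)=-1. Local minima of Q: Q(-4)=-160, Q(1)=-35.
So the global minimum of F is P(1) + Q(-4) − 5 = -1 − 160 − 5 = -166, attained at (1, -4).

-166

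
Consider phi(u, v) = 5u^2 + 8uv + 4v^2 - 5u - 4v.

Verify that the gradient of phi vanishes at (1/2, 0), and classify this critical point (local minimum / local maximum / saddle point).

local minimum

∇phi = (10u + 8v - 5, 8u + 8v - 4); substituting (1/2, 0) gives ∇phi = (0, 0), so (1/2, 0) is indeed a critical point.
The Hessian of phi is constant: H = [[10, 8], [8, 8]].
det(H) = 10·8 − 8² = 16.
det(H) > 0 and tr(H) = 18 > 0, so H is positive definite and the point is a local minimum.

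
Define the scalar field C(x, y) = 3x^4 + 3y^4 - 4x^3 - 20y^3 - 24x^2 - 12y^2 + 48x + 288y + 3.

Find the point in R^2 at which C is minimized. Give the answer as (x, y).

(-2, -2)

C(x,y) separates as P(x) + Q(y) + 3, so its minimum is min P + min Q + 3.
P'(x) = 12(x - 2)(x - 1)(x + 2) vanishes at x ∈ {-2, 1, 2}; Q'(y) = 12(y - 4)(y - 3)(y + 2) vanishes at y ∈ {-2, 3, 4}.
Local minima of P (where P''>0): P(-2)=-112, P(2)=16. Local minima of Q: Q(-2)=-416, Q(4)=448.
So the global minimum of C is P(-2) + Q(-2) + 3 = -112 − 416 + 3 = -525, attained at (-2, -2).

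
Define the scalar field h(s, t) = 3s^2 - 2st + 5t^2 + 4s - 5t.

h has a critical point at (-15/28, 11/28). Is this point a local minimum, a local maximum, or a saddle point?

local minimum

The Hessian of h is constant: H = [[6, -2], [-2, 10]].
det(H) = 6·10 − (-2)² = 56.
det(H) > 0 and tr(H) = 16 > 0, so H is positive definite and the point is a local minimum.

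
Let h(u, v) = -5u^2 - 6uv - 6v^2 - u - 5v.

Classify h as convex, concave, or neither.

concave

h is quadratic, so its Hessian is the constant matrix H = [[-10, -6], [-6, -12]].
det(H) = 84, tr(H) = -22.
det(H) > 0 and tr(H) < 0, so H is negative definite everywhere: concave.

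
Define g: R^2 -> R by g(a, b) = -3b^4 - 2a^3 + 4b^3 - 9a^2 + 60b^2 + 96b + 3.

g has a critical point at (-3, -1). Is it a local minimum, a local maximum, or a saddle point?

The mixed partial ∂²g/∂a∂b is 0, so the Hessian at any point is diag(g_aa, g_bb) = diag(-6(2a + 3), 12(-3b^2 + 2b + 10)).
At (-3, -1): H = diag(18, 60).
Both eigenvalues are positive, so H is positive definite: a local minimum.

local minimum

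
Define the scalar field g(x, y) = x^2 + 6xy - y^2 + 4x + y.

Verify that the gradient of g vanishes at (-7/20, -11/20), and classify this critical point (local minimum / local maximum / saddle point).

saddle point

∇g = (2x + 6y + 4, 6x - 2y + 1); substituting (-7/20, -11/20) gives ∇g = (0, 0), so (-7/20, -11/20) is indeed a critical point.
The Hessian of g is constant: H = [[2, 6], [6, -2]].
det(H) = 2·(-2) − 6² = -40.
Since det(H) < 0, H is indefinite and the critical point is a saddle point.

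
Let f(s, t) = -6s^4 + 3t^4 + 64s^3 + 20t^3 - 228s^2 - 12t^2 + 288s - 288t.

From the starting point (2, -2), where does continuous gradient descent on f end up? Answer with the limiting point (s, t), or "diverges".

f is separable, so gradient descent decouples: s follows -∂f/∂s, t follows -∂f/∂t.
∂f/∂s = -24(s - 4)(s - 3)(s - 1); at s=2 this is -48, so s increases.
∂f/∂t = 12(t - 2)(t + 3)(t + 4); at t=-2 this is -96, so t increases.
s converges to its nearest critical value 3 (a local min of the s-part); t converges to 2. The iterate converges to (3, 2).

(3, 2)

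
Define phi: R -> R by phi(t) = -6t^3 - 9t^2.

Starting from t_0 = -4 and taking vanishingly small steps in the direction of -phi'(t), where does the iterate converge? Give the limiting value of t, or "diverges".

phi'(t) = -18t(t + 1), so phi'(-4) = -216.
Gradient descent moves in the -phi' direction, i.e. t is increasing.
The nearest critical point in that direction is t = -1, where phi'' = 18 > 0 (a local minimum). The iterate converges there.

-1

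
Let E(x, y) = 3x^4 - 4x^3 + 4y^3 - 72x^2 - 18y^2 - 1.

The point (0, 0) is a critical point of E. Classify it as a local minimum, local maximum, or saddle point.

The mixed partial ∂²E/∂x∂y is 0, so the Hessian at any point is diag(E_xx, E_yy) = diag(12(3x^2 - 2x - 12), 12(2y - 3)).
At (0, 0): H = diag(-144, -36).
Both eigenvalues are negative, so H is negative definite: a local maximum.

local maximum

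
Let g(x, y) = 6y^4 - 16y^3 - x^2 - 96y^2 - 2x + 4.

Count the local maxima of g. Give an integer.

g separates as a function of x plus a function of y, so ∇g=0 decouples.
∂g/∂x = -2(x + 1) = 0 at x ∈ {-1}; ∂g/∂y = 24y(y - 4)(y + 2) = 0 at y ∈ {-2, 0, 4}.
The Hessian is diagonal: diag(g_xx, g_yy). Second derivatives: g_xx(-1)=-2; g_yy(-2)=288, g_yy(0)=-192, g_yy(4)=576.
Local maxima occur where both diagonal entries negative: (-1, 0). Count: 1.

1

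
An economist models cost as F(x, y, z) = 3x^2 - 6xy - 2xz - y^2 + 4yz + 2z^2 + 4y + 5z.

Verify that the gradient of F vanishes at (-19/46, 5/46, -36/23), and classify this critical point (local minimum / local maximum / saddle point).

∇F = (6x - 6y - 2z, -6x - 2y + 4z + 4, -2x + 4y + 4z + 5); substituting (-19/46, 5/46, -36/23) gives ∇F = (0, 0, 0), so (-19/46, 5/46, -36/23) is indeed a critical point.
The Hessian is constant: H = [[6, -6, -2], [-6, -2, 4], [-2, 4, 4]].
Leading principal minors: Δ₁ = 6, Δ₂ = -48, Δ₃ = -184.
The minors fit neither the all-positive nor the alternating-sign pattern, so H is indefinite: a saddle point.

saddle point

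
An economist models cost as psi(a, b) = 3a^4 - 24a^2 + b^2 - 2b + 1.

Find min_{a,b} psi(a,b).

psi(a,b) separates as P(a) + Q(b) + 1, so its minimum is min P + min Q + 1.
P'(a) = 12a(a - 2)(a + 2) vanishes at a ∈ {-2, 0, 2}; Q'(b) = 2b - 2 vanishes at b ∈ {1}.
Local minima of P (where P''>0): P(-2)=-48, P(2)=-48. Local minima of Q: Q(1)=-1.
So the global minimum of psi is P(-2) + Q(1) + 1 = -48 − 1 + 1 = -48, attained at (-2, 1).

-48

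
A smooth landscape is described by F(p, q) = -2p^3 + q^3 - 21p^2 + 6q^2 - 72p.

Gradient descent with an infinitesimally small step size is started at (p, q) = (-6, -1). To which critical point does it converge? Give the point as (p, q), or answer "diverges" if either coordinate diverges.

F is separable, so gradient descent decouples: p follows -∂F/∂p, q follows -∂F/∂q.
∂F/∂p = -6(p + 3)(p + 4); at p=-6 this is -36, so p increases.
∂F/∂q = 3q(q + 4); at q=-1 this is -9, so q increases.
p converges to its nearest critical value -4 (a local min of the p-part); q converges to 0. The iterate converges to (-4, 0).

(-4, 0)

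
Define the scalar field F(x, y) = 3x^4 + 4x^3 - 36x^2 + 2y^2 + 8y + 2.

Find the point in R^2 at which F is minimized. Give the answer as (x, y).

(-3, -2)

F(x,y) separates as P(x) + Q(y) + 2, so its minimum is min P + min Q + 2.
P'(x) = 12x(x - 2)(x + 3) vanishes at x ∈ {-3, 0, 2}; Q'(y) = 4y + 8 vanishes at y ∈ {-2}.
Local minima of P (where P''>0): P(-3)=-189, P(2)=-64. Local minima of Q: Q(-2)=-8.
So the global minimum of F is P(-3) + Q(-2) + 2 = -189 − 8 + 2 = -195, attained at (-3, -2).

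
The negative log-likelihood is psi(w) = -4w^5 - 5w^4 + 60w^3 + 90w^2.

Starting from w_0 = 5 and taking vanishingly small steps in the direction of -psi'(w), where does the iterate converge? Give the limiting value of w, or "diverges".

psi'(w) = -20w(w - 3)(w + 1)(w + 3), so psi'(5) = -9600.
Gradient descent moves in the -psi' direction, i.e. w is increasing.
There is no critical point above w=5, and psi' keeps the same sign, so the iterate runs off to +∞.

diverges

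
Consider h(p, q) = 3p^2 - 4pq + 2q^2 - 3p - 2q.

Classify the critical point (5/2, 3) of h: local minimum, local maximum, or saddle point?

local minimum

The Hessian of h is constant: H = [[6, -4], [-4, 4]].
det(H) = 6·4 − (-4)² = 8.
det(H) > 0 and tr(H) = 10 > 0, so H is positive definite and the point is a local minimum.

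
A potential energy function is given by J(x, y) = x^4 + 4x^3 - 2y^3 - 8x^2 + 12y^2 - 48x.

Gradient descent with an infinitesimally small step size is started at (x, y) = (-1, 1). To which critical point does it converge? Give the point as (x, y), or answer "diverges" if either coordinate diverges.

J is separable, so gradient descent decouples: x follows -∂J/∂x, y follows -∂J/∂y.
∂J/∂x = 4(x - 2)(x + 2)(x + 3); at x=-1 this is -24, so x increases.
∂J/∂y = -6y(y - 4); at y=1 this is 18, so y decreases.
x converges to its nearest critical value 2 (a local min of the x-part); y converges to 0. The iterate converges to (2, 0).

(2, 0)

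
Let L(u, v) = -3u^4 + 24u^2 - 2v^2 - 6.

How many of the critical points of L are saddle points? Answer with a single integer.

L separates as a function of u plus a function of v, so ∇L=0 decouples.
∂L/∂u = -12u(u - 2)(u + 2) = 0 at u ∈ {-2, 0, 2}; ∂L/∂v = -4v = 0 at v ∈ {0}.
The Hessian is diagonal: diag(L_uu, L_vv). Second derivatives: L_uu(-2)=-96, L_uu(0)=48, L_uu(2)=-96; L_vv(0)=-4.
Saddle points occur where the two diagonal entries have opposite signs: (0, 0). Count: 1.

1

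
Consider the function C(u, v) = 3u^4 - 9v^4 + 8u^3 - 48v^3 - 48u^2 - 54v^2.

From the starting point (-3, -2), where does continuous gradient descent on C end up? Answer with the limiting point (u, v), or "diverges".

(-4, -1)

C is separable, so gradient descent decouples: u follows -∂C/∂u, v follows -∂C/∂v.
∂C/∂u = 12u(u - 2)(u + 4); at u=-3 this is 180, so u decreases.
∂C/∂v = -36v(v + 1)(v + 3); at v=-2 this is -72, so v increases.
u converges to its nearest critical value -4 (a local min of the u-part); v converges to -1. The iterate converges to (-4, -1).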